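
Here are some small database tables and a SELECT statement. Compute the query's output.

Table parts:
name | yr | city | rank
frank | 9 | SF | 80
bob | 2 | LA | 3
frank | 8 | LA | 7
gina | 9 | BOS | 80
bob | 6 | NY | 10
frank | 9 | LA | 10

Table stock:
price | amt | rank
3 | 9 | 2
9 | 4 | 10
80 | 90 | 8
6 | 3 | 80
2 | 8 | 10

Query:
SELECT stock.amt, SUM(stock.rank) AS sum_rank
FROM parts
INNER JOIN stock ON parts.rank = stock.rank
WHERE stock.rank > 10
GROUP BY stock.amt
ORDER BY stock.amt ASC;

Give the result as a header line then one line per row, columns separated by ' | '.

== RESULT ==
stock.amt | sum_rank
3 | 160

Derivation:
After JOIN stock (6 rows):
parts.name | parts.yr | parts.city | parts.rank | stock.price | stock.amt | stock.rank
frank | 9 | SF | 80 | 6 | 3 | 80
gina | 9 | BOS | 80 | 6 | 3 | 80
bob | 6 | NY | 10 | 9 | 4 | 10
bob | 6 | NY | 10 | 2 | 8 | 10
frank | 9 | LA | 10 | 9 | 4 | 10
frank | 9 | LA | 10 | 2 | 8 | 10
After WHERE (2 rows):
parts.name | parts.yr | parts.city | parts.rank | stock.price | stock.amt | stock.rank
frank | 9 | SF | 80 | 6 | 3 | 80
gina | 9 | BOS | 80 | 6 | 3 | 80
After GROUP BY (1 rows):
stock.amt | sum_rank
3 | 160
After ORDER BY (1 rows):
stock.amt | sum_rank
3 | 160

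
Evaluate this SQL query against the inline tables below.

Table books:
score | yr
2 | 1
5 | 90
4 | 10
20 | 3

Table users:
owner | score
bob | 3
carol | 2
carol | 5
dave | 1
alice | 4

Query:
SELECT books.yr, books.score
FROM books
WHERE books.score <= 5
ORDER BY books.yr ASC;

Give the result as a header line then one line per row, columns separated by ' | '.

== RESULT ==
books.yr | books.score
1 | 2
10 | 4
90 | 5

Derivation:
After WHERE (3 rows):
books.score | books.yr
2 | 1
5 | 90
4 | 10
After SELECT (3 rows):
books.yr | books.score
1 | 2
90 | 5
10 | 4
After ORDER BY (3 rows):
books.yr | books.score
1 | 2
10 | 4
90 | 5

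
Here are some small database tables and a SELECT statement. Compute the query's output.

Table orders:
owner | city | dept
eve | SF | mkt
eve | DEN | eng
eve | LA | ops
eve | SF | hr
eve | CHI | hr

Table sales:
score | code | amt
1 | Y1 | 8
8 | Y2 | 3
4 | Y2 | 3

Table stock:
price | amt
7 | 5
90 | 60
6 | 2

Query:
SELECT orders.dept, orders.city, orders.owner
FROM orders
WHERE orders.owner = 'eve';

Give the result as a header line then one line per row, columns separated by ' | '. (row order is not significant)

== RESULT ==
orders.dept | orders.city | orders.owner
mkt | SF | eve
eng | DEN | eve
ops | LA | eve
hr | SF | eve
hr | CHI | eve

Derivation:
After WHERE (5 rows):
orders.owner | orders.city | orders.dept
eve | SF | mkt
eve | DEN | eng
eve | LA | ops
eve | SF | hr
eve | CHI | hr
After SELECT (5 rows):
orders.dept | orders.city | orders.owner
mkt | SF | eve
eng | DEN | eve
ops | LA | eve
hr | SF | eve
hr | CHI | eve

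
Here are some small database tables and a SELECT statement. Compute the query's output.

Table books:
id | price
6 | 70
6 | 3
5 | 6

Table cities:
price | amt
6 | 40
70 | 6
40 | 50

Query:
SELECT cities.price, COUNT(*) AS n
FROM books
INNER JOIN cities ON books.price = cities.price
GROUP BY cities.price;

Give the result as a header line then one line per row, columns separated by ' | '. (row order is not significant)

After JOIN cities (2 rows):
books.id | books.price | cities.price | cities.amt
6 | 70 | 70 | 6
5 | 6 | 6 | 40
After GROUP BY (2 rows):
cities.price | n
70 | 1
6 | 1

== RESULT ==
cities.price | n
70 | 1
6 | 1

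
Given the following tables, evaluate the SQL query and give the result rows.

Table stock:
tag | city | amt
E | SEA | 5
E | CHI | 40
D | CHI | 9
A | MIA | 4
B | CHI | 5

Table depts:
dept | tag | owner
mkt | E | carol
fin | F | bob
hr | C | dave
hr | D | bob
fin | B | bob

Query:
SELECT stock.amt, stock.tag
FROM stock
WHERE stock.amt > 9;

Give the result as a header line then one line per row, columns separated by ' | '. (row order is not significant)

After WHERE (1 rows):
stock.tag | stock.city | stock.amt
E | CHI | 40
After SELECT (1 rows):
stock.amt | stock.tag
40 | E

== RESULT ==
stock.amt | stock.tag
40 | E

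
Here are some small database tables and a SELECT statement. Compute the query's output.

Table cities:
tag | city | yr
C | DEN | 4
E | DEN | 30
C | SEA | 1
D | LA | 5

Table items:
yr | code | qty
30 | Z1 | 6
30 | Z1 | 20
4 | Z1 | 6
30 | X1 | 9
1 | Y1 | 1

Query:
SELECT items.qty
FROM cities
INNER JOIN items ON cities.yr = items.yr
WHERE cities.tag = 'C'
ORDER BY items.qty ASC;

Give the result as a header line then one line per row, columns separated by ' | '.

After JOIN items (5 rows):
cities.tag | cities.city | cities.yr | items.yr | items.code | items.qty
C | DEN | 4 | 4 | Z1 | 6
E | DEN | 30 | 30 | Z1 | 6
E | DEN | 30 | 30 | Z1 | 20
E | DEN | 30 | 30 | X1 | 9
C | SEA | 1 | 1 | Y1 | 1
After WHERE (2 rows):
cities.tag | cities.city | cities.yr | items.yr | items.code | items.qty
C | DEN | 4 | 4 | Z1 | 6
C | SEA | 1 | 1 | Y1 | 1
After SELECT (2 rows):
items.qty
6
1
After ORDER BY (2 rows):
items.qty
1
6

== RESULT ==
items.qty
1
6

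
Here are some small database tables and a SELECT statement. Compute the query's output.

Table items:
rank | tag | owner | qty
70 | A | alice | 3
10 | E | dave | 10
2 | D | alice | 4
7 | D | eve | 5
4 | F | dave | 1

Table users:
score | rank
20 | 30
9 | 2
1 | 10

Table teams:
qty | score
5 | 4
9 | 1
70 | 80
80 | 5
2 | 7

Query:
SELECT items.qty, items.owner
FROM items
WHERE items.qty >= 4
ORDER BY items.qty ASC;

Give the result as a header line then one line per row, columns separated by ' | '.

== RESULT ==
items.qty | items.owner
4 | alice
5 | eve
10 | dave

Derivation:
After WHERE (3 rows):
items.rank | items.tag | items.owner | items.qty
10 | E | dave | 10
2 | D | alice | 4
7 | D | eve | 5
After SELECT (3 rows):
items.qty | items.owner
10 | dave
4 | alice
5 | eve
After ORDER BY (3 rows):
items.qty | items.owner
4 | alice
5 | eve
10 | dave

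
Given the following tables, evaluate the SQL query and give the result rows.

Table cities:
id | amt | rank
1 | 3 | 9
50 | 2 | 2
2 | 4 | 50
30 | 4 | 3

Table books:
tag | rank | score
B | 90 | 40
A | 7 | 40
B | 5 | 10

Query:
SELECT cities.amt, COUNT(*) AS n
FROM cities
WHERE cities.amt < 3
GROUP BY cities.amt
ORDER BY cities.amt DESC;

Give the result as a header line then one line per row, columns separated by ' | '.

== RESULT ==
cities.amt | n
2 | 1

Derivation:
After WHERE (1 rows):
cities.id | cities.amt | cities.rank
50 | 2 | 2
After GROUP BY (1 rows):
cities.amt | n
2 | 1
After ORDER BY (1 rows):
cities.amt | n
2 | 1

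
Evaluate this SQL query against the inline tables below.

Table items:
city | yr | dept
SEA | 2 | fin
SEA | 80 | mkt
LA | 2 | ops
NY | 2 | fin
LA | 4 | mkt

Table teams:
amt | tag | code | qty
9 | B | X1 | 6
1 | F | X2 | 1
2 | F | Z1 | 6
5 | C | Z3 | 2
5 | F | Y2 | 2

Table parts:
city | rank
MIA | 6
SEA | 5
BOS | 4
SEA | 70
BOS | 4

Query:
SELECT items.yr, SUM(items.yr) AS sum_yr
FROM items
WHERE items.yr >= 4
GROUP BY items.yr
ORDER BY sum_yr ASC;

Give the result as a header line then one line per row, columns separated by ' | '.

After WHERE (2 rows):
items.city | items.yr | items.dept
SEA | 80 | mkt
LA | 4 | mkt
After GROUP BY (2 rows):
items.yr | sum_yr
80 | 80
4 | 4
After ORDER BY (2 rows):
items.yr | sum_yr
4 | 4
80 | 80

== RESULT ==
items.yr | sum_yr
4 | 4
80 | 80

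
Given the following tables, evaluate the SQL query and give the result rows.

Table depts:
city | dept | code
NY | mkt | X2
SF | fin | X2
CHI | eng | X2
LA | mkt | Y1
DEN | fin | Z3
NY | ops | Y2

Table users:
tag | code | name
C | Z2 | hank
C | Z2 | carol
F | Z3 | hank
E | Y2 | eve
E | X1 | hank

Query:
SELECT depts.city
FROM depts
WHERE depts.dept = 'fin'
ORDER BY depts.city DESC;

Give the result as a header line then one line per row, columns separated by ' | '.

== RESULT ==
depts.city
SF
DEN

Derivation:
After WHERE (2 rows):
depts.city | depts.dept | depts.code
SF | fin | X2
DEN | fin | Z3
After SELECT (2 rows):
depts.city
SF
DEN
After ORDER BY (2 rows):
depts.city
SF
DEN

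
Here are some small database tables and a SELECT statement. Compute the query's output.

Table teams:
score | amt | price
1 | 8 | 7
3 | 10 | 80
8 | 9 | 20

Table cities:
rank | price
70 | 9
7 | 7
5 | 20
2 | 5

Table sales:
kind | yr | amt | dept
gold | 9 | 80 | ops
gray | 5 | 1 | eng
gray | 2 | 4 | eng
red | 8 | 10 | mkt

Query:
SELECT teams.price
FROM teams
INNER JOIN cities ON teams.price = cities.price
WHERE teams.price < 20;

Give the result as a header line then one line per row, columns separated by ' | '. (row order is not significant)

After JOIN cities (2 rows):
teams.score | teams.amt | teams.price | cities.rank | cities.price
1 | 8 | 7 | 7 | 7
8 | 9 | 20 | 5 | 20
After WHERE (1 rows):
teams.score | teams.amt | teams.price | cities.rank | cities.price
1 | 8 | 7 | 7 | 7
After SELECT (1 rows):
teams.price
7

== RESULT ==
teams.price
7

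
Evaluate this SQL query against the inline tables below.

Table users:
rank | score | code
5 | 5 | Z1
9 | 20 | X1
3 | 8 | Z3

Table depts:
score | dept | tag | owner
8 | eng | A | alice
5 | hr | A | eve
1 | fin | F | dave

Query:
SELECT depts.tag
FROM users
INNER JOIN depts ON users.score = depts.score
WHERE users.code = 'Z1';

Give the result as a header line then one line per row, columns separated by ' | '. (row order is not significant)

== RESULT ==
depts.tag
A

Derivation:
After JOIN depts (2 rows):
users.rank | users.score | users.code | depts.score | depts.dept | depts.tag | depts.owner
5 | 5 | Z1 | 5 | hr | A | eve
3 | 8 | Z3 | 8 | eng | A | alice
After WHERE (1 rows):
users.rank | users.score | users.code | depts.score | depts.dept | depts.tag | depts.owner
5 | 5 | Z1 | 5 | hr | A | eve
After SELECT (1 rows):
depts.tag
A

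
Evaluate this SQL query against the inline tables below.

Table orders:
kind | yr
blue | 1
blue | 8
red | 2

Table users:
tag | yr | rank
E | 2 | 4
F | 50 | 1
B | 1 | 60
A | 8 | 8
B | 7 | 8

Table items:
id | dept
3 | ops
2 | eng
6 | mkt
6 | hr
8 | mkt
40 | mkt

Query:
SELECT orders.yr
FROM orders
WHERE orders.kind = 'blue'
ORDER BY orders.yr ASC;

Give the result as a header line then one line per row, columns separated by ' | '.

After WHERE (2 rows):
orders.kind | orders.yr
blue | 1
blue | 8
After SELECT (2 rows):
orders.yr
1
8
After ORDER BY (2 rows):
orders.yr
1
8

== RESULT ==
orders.yr
1
8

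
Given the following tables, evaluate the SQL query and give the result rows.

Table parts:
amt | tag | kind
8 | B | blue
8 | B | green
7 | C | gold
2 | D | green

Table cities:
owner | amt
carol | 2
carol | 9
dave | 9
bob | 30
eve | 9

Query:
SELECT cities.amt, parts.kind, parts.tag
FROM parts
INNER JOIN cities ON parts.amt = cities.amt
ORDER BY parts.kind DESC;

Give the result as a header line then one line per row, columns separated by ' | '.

== RESULT ==
cities.amt | parts.kind | parts.tag
2 | green | D

Derivation:
After JOIN cities (1 rows):
parts.amt | parts.tag | parts.kind | cities.owner | cities.amt
2 | D | green | carol | 2
After SELECT (1 rows):
cities.amt | parts.kind | parts.tag
2 | green | D
After ORDER BY (1 rows):
cities.amt | parts.kind | parts.tag
2 | green | D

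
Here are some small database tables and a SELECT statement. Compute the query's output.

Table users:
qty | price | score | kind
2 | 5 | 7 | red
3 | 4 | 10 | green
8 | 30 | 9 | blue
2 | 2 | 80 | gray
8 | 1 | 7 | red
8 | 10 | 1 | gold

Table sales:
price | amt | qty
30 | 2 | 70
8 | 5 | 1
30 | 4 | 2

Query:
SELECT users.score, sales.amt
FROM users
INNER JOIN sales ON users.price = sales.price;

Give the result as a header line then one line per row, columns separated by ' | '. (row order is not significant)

== RESULT ==
users.score | sales.amt
9 | 2
9 | 4

Derivation:
After JOIN sales (2 rows):
users.qty | users.price | users.score | users.kind | sales.price | sales.amt | sales.qty
8 | 30 | 9 | blue | 30 | 2 | 70
8 | 30 | 9 | blue | 30 | 4 | 2
After SELECT (2 rows):
users.score | sales.amt
9 | 2
9 | 4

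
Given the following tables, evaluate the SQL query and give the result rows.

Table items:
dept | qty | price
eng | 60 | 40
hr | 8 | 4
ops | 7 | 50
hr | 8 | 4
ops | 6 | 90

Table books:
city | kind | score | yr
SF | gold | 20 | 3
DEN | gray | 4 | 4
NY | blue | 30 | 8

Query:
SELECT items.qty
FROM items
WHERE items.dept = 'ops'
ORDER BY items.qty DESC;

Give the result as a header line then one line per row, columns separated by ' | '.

After WHERE (2 rows):
items.dept | items.qty | items.price
ops | 7 | 50
ops | 6 | 90
After SELECT (2 rows):
items.qty
7
6
After ORDER BY (2 rows):
items.qty
7
6

== RESULT ==
items.qty
7
6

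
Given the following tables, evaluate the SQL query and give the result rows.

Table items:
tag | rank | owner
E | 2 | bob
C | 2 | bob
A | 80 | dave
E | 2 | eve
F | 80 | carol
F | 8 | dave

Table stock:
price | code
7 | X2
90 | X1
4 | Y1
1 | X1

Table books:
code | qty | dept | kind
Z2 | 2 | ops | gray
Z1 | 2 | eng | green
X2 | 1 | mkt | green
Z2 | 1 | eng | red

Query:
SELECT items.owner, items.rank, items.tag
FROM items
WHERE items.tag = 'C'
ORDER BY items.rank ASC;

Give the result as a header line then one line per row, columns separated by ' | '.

== RESULT ==
items.owner | items.rank | items.tag
bob | 2 | C

Derivation:
After WHERE (1 rows):
items.tag | items.rank | items.owner
C | 2 | bob
After SELECT (1 rows):
items.owner | items.rank | items.tag
bob | 2 | C
After ORDER BY (1 rows):
items.owner | items.rank | items.tag
bob | 2 | C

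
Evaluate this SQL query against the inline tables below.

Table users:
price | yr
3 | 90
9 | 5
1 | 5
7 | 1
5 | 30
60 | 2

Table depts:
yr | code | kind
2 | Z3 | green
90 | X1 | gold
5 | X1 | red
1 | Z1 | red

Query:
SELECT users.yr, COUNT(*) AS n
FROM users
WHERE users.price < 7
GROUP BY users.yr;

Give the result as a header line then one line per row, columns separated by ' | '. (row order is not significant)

== RESULT ==
users.yr | n
90 | 1
5 | 1
30 | 1

Derivation:
After WHERE (3 rows):
users.price | users.yr
3 | 90
1 | 5
5 | 30
After GROUP BY (3 rows):
users.yr | n
90 | 1
5 | 1
30 | 1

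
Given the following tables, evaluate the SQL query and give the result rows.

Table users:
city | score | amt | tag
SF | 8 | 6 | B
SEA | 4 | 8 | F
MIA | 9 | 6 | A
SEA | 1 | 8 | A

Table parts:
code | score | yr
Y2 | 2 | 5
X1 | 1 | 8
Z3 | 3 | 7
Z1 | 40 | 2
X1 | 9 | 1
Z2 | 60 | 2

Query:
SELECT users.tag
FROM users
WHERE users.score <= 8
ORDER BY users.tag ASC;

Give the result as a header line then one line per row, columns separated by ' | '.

After WHERE (3 rows):
users.city | users.score | users.amt | users.tag
SF | 8 | 6 | B
SEA | 4 | 8 | F
SEA | 1 | 8 | A
After SELECT (3 rows):
users.tag
B
F
A
After ORDER BY (3 rows):
users.tag
A
B
F

== RESULT ==
users.tag
A
B
F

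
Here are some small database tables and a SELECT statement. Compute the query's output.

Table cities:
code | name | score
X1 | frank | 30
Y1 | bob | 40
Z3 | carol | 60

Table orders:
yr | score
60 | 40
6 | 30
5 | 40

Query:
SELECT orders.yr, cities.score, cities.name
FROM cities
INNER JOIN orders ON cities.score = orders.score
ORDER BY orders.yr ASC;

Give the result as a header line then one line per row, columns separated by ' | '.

After JOIN orders (3 rows):
cities.code | cities.name | cities.score | orders.yr | orders.score
X1 | frank | 30 | 6 | 30
Y1 | bob | 40 | 60 | 40
Y1 | bob | 40 | 5 | 40
After SELECT (3 rows):
orders.yr | cities.score | cities.name
6 | 30 | frank
60 | 40 | bob
5 | 40 | bob
After ORDER BY (3 rows):
orders.yr | cities.score | cities.name
5 | 40 | bob
6 | 30 | frank
60 | 40 | bob

== RESULT ==
orders.yr | cities.score | cities.name
5 | 40 | bob
6 | 30 | frank
60 | 40 | bob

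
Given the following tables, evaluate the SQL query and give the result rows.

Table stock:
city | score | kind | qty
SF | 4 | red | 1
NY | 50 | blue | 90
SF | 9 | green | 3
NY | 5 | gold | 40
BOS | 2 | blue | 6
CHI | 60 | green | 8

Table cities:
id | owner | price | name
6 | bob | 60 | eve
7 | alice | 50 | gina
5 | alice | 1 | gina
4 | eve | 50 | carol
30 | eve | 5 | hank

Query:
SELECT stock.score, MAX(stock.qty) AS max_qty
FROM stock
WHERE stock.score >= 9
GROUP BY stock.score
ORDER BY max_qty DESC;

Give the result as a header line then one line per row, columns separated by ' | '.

After WHERE (3 rows):
stock.city | stock.score | stock.kind | stock.qty
NY | 50 | blue | 90
SF | 9 | green | 3
CHI | 60 | green | 8
After GROUP BY (3 rows):
stock.score | max_qty
50 | 90
9 | 3
60 | 8
After ORDER BY (3 rows):
stock.score | max_qty
50 | 90
60 | 8
9 | 3

== RESULT ==
stock.score | max_qty
50 | 90
60 | 8
9 | 3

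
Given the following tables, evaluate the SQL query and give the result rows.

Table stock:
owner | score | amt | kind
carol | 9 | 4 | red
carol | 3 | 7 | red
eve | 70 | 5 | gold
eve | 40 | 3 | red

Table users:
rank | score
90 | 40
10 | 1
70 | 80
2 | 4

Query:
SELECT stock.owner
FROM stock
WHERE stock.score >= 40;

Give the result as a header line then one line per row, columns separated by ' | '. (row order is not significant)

== RESULT ==
stock.owner
eve
eve

Derivation:
After WHERE (2 rows):
stock.owner | stock.score | stock.amt | stock.kind
eve | 70 | 5 | gold
eve | 40 | 3 | red
After SELECT (2 rows):
stock.owner
eve
eve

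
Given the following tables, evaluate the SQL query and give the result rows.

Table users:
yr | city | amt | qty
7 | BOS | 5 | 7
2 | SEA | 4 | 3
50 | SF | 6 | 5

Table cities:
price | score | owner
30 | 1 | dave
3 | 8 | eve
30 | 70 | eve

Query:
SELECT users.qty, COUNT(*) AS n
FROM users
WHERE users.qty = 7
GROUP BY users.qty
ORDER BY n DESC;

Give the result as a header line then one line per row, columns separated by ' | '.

After WHERE (1 rows):
users.yr | users.city | users.amt | users.qty
7 | BOS | 5 | 7
After GROUP BY (1 rows):
users.qty | n
7 | 1
After ORDER BY (1 rows):
users.qty | n
7 | 1

== RESULT ==
users.qty | n
7 | 1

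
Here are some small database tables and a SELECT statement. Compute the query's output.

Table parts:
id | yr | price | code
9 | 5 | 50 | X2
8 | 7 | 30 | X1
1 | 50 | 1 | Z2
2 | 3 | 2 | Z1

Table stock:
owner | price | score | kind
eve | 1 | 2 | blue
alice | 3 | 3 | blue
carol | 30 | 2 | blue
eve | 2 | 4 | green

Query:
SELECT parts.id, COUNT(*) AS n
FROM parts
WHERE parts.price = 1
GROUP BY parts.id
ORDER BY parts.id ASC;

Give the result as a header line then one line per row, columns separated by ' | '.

== RESULT ==
parts.id | n
1 | 1

Derivation:
After WHERE (1 rows):
parts.id | parts.yr | parts.price | parts.code
1 | 50 | 1 | Z2
After GROUP BY (1 rows):
parts.id | n
1 | 1
After ORDER BY (1 rows):
parts.id | n
1 | 1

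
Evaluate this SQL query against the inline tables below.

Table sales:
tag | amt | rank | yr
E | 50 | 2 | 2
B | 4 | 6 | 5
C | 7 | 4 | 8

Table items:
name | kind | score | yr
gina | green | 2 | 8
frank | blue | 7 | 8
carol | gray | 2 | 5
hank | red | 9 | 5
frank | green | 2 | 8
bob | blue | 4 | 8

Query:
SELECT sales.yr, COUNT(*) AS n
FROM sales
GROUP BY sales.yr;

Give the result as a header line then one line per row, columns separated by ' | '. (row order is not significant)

== RESULT ==
sales.yr | n
2 | 1
5 | 1
8 | 1

Derivation:
After GROUP BY (3 rows):
sales.yr | n
2 | 1
5 | 1
8 | 1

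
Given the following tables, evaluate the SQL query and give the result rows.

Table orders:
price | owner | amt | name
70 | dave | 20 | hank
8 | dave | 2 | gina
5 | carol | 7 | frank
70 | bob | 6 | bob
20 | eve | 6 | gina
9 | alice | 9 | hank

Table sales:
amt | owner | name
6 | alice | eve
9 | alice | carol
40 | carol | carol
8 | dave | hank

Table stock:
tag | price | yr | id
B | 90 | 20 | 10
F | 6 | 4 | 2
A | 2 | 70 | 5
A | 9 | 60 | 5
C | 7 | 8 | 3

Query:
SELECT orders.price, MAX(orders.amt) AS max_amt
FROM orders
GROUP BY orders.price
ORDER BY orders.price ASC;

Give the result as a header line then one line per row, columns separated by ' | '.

After GROUP BY (5 rows):
orders.price | max_amt
70 | 20
8 | 2
5 | 7
20 | 6
9 | 9
After ORDER BY (5 rows):
orders.price | max_amt
5 | 7
8 | 2
9 | 9
20 | 6
70 | 20

== RESULT ==
orders.price | max_amt
5 | 7
8 | 2
9 | 9
20 | 6
70 | 20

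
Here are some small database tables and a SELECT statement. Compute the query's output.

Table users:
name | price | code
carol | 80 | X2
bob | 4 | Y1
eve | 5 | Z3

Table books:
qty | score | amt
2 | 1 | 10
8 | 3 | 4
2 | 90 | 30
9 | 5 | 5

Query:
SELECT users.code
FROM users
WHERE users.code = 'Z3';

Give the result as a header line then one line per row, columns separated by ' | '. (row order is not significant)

== RESULT ==
users.code
Z3

Derivation:
After WHERE (1 rows):
users.name | users.price | users.code
eve | 5 | Z3
After SELECT (1 rows):
users.code
Z3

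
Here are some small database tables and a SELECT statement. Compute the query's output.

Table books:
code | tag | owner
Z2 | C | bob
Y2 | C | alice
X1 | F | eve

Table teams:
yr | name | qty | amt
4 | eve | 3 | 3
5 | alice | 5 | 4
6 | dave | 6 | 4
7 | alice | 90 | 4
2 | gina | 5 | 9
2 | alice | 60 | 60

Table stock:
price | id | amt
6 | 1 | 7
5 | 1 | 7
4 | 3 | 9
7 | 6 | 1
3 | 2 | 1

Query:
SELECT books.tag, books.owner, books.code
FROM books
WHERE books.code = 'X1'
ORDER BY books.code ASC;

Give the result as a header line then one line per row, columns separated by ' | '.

== RESULT ==
books.tag | books.owner | books.code
F | eve | X1

Derivation:
After WHERE (1 rows):
books.code | books.tag | books.owner
X1 | F | eve
After SELECT (1 rows):
books.tag | books.owner | books.code
F | eve | X1
After ORDER BY (1 rows):
books.tag | books.owner | books.code
F | eve | X1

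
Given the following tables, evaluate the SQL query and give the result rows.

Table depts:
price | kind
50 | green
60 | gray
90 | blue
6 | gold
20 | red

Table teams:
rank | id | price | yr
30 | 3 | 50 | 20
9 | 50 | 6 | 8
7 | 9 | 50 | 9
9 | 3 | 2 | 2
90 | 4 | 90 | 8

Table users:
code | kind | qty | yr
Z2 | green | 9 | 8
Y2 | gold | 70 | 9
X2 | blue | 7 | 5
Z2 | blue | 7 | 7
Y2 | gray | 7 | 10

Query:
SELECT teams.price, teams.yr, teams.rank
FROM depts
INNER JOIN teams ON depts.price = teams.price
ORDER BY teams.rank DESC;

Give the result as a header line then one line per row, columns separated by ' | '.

After JOIN teams (4 rows):
depts.price | depts.kind | teams.rank | teams.id | teams.price | teams.yr
50 | green | 30 | 3 | 50 | 20
50 | green | 7 | 9 | 50 | 9
90 | blue | 90 | 4 | 90 | 8
6 | gold | 9 | 50 | 6 | 8
After SELECT (4 rows):
teams.price | teams.yr | teams.rank
50 | 20 | 30
50 | 9 | 7
90 | 8 | 90
6 | 8 | 9
After ORDER BY (4 rows):
teams.price | teams.yr | teams.rank
90 | 8 | 90
50 | 20 | 30
6 | 8 | 9
50 | 9 | 7

== RESULT ==
teams.price | teams.yr | teams.rank
90 | 8 | 90
50 | 20 | 30
6 | 8 | 9
50 | 9 | 7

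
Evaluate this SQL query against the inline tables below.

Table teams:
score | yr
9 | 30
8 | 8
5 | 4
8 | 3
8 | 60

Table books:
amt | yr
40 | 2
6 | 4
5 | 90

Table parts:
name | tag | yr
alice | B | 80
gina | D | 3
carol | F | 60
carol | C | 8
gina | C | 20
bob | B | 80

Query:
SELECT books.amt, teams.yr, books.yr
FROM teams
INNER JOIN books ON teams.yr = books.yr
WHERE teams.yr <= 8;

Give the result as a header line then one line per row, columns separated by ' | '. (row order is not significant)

== RESULT ==
books.amt | teams.yr | books.yr
6 | 4 | 4

Derivation:
After JOIN books (1 rows):
teams.score | teams.yr | books.amt | books.yr
5 | 4 | 6 | 4
After WHERE (1 rows):
teams.score | teams.yr | books.amt | books.yr
5 | 4 | 6 | 4
After SELECT (1 rows):
books.amt | teams.yr | books.yr
6 | 4 | 4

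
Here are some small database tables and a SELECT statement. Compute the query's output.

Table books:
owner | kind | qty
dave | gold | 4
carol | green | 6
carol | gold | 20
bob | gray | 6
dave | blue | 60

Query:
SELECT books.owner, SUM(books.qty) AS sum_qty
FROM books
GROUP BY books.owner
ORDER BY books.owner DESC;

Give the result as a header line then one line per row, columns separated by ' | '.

After GROUP BY (3 rows):
books.owner | sum_qty
dave | 64
carol | 26
bob | 6
After ORDER BY (3 rows):
books.owner | sum_qty
dave | 64
carol | 26
bob | 6

== RESULT ==
books.owner | sum_qty
dave | 64
carol | 26
bob | 6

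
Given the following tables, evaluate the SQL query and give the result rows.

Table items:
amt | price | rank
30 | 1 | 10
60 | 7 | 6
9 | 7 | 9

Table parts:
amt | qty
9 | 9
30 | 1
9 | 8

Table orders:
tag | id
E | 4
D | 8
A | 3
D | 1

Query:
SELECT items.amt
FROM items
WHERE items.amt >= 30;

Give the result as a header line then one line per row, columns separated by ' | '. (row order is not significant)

== RESULT ==
items.amt
30
60

Derivation:
After WHERE (2 rows):
items.amt | items.price | items.rank
30 | 1 | 10
60 | 7 | 6
After SELECT (2 rows):
items.amt
30
60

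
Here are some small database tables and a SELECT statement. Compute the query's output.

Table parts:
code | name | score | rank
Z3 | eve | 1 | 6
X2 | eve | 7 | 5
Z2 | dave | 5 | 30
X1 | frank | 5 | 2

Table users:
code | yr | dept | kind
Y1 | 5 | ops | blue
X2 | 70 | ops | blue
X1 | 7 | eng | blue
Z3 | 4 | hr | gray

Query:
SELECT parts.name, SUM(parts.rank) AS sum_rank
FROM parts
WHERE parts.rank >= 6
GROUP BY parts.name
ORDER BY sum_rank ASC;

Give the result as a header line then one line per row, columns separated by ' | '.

After WHERE (2 rows):
parts.code | parts.name | parts.score | parts.rank
Z3 | eve | 1 | 6
Z2 | dave | 5 | 30
After GROUP BY (2 rows):
parts.name | sum_rank
eve | 6
dave | 30
After ORDER BY (2 rows):
parts.name | sum_rank
eve | 6
dave | 30

== RESULT ==
parts.name | sum_rank
eve | 6
dave | 30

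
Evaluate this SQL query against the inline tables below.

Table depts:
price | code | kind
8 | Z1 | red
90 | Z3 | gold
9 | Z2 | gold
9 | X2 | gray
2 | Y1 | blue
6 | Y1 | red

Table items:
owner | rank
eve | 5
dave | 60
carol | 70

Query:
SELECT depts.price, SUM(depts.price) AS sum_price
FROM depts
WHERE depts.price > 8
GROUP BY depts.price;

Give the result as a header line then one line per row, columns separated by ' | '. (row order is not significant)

== RESULT ==
depts.price | sum_price
90 | 90
9 | 18

Derivation:
After WHERE (3 rows):
depts.price | depts.code | depts.kind
90 | Z3 | gold
9 | Z2 | gold
9 | X2 | gray
After GROUP BY (2 rows):
depts.price | sum_price
90 | 90
9 | 18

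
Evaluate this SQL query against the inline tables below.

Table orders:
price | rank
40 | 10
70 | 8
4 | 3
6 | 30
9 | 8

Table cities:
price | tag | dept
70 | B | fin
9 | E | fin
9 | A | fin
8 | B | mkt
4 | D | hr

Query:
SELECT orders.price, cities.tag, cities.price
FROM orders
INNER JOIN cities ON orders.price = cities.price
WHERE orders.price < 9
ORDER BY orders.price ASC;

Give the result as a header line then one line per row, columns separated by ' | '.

== RESULT ==
orders.price | cities.tag | cities.price
4 | D | 4

Derivation:
After JOIN cities (4 rows):
orders.price | orders.rank | cities.price | cities.tag | cities.dept
70 | 8 | 70 | B | fin
4 | 3 | 4 | D | hr
9 | 8 | 9 | E | fin
9 | 8 | 9 | A | fin
After WHERE (1 rows):
orders.price | orders.rank | cities.price | cities.tag | cities.dept
4 | 3 | 4 | D | hr
After SELECT (1 rows):
orders.price | cities.tag | cities.price
4 | D | 4
After ORDER BY (1 rows):
orders.price | cities.tag | cities.price
4 | D | 4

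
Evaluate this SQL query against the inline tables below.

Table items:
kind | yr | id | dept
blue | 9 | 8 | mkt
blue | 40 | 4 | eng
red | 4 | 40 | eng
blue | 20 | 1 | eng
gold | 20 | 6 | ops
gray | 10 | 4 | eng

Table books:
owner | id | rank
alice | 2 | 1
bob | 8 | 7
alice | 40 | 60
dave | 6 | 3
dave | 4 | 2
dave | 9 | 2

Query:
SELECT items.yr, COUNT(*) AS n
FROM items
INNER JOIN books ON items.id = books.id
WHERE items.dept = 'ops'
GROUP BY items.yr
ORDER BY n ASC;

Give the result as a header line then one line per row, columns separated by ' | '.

After JOIN books (5 rows):
items.kind | items.yr | items.id | items.dept | books.owner | books.id | books.rank
blue | 9 | 8 | mkt | bob | 8 | 7
blue | 40 | 4 | eng | dave | 4 | 2
red | 4 | 40 | eng | alice | 40 | 60
gold | 20 | 6 | ops | dave | 6 | 3
gray | 10 | 4 | eng | dave | 4 | 2
After WHERE (1 rows):
items.kind | items.yr | items.id | items.dept | books.owner | books.id | books.rank
gold | 20 | 6 | ops | dave | 6 | 3
After GROUP BY (1 rows):
items.yr | n
20 | 1
After ORDER BY (1 rows):
items.yr | n
20 | 1

== RESULT ==
items.yr | n
20 | 1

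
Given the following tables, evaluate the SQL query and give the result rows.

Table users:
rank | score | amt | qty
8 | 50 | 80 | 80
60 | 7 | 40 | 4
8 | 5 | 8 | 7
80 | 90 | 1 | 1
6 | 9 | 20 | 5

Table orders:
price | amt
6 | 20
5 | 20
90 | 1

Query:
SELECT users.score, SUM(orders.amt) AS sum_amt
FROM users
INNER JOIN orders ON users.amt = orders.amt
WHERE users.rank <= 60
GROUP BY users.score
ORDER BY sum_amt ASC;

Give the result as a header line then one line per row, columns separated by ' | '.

After JOIN orders (3 rows):
users.rank | users.score | users.amt | users.qty | orders.price | orders.amt
80 | 90 | 1 | 1 | 90 | 1
6 | 9 | 20 | 5 | 6 | 20
6 | 9 | 20 | 5 | 5 | 20
After WHERE (2 rows):
users.rank | users.score | users.amt | users.qty | orders.price | orders.amt
6 | 9 | 20 | 5 | 6 | 20
6 | 9 | 20 | 5 | 5 | 20
After GROUP BY (1 rows):
users.score | sum_amt
9 | 40
After ORDER BY (1 rows):
users.score | sum_amt
9 | 40

== RESULT ==
users.score | sum_amt
9 | 40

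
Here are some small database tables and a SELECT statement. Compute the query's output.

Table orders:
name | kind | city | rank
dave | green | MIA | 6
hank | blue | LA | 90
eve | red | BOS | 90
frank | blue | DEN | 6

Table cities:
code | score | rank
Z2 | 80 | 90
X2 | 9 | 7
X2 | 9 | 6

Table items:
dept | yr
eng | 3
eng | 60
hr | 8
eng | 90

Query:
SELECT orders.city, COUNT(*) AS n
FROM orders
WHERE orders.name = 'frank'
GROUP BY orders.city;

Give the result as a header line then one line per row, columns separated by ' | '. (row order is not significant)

== RESULT ==
orders.city | n
DEN | 1

Derivation:
After WHERE (1 rows):
orders.name | orders.kind | orders.city | orders.rank
frank | blue | DEN | 6
After GROUP BY (1 rows):
orders.city | n
DEN | 1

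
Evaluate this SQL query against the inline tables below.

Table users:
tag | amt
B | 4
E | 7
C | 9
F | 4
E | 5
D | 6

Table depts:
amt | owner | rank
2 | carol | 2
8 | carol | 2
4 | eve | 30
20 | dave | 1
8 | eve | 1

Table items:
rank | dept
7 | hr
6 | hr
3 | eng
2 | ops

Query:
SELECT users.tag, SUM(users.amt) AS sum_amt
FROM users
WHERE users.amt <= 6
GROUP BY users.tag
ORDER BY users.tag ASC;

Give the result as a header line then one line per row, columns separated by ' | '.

After WHERE (4 rows):
users.tag | users.amt
B | 4
F | 4
E | 5
D | 6
After GROUP BY (4 rows):
users.tag | sum_amt
B | 4
F | 4
E | 5
D | 6
After ORDER BY (4 rows):
users.tag | sum_amt
B | 4
D | 6
E | 5
F | 4

== RESULT ==
users.tag | sum_amt
B | 4
D | 6
E | 5
F | 4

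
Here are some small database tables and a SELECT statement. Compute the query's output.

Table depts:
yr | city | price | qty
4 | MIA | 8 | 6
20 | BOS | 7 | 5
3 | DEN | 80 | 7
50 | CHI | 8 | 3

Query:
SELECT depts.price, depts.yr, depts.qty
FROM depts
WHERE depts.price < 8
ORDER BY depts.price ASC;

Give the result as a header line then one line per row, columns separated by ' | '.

After WHERE (1 rows):
depts.yr | depts.city | depts.price | depts.qty
20 | BOS | 7 | 5
After SELECT (1 rows):
depts.price | depts.yr | depts.qty
7 | 20 | 5
After ORDER BY (1 rows):
depts.price | depts.yr | depts.qty
7 | 20 | 5

== RESULT ==
depts.price | depts.yr | depts.qty
7 | 20 | 5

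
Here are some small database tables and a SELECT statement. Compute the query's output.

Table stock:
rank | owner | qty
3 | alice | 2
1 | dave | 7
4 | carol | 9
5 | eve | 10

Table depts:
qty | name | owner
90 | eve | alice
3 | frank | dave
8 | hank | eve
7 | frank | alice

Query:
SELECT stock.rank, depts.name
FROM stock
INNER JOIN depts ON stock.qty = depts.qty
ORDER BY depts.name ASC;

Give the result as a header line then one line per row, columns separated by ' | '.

== RESULT ==
stock.rank | depts.name
1 | frank

Derivation:
After JOIN depts (1 rows):
stock.rank | stock.owner | stock.qty | depts.qty | depts.name | depts.owner
1 | dave | 7 | 7 | frank | alice
After SELECT (1 rows):
stock.rank | depts.name
1 | frank
After ORDER BY (1 rows):
stock.rank | depts.name
1 | frank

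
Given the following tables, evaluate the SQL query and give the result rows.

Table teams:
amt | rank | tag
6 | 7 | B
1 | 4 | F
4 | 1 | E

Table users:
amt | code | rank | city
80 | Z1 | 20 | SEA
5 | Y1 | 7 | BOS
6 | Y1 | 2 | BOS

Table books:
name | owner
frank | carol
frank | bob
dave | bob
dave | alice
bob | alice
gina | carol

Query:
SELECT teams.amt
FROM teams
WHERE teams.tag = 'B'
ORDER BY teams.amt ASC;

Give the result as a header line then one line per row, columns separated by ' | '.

== RESULT ==
teams.amt
6

Derivation:
After WHERE (1 rows):
teams.amt | teams.rank | teams.tag
6 | 7 | B
After SELECT (1 rows):
teams.amt
6
After ORDER BY (1 rows):
teams.amt
6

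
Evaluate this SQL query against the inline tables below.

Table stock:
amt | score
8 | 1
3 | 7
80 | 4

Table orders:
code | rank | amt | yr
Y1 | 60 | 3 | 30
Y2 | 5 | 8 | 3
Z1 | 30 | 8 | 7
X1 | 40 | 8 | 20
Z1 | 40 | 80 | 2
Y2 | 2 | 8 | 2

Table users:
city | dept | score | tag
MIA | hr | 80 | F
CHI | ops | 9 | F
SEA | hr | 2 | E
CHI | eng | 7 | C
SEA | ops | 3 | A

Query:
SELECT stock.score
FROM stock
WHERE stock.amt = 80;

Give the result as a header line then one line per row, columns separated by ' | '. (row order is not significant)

== RESULT ==
stock.score
4

Derivation:
After WHERE (1 rows):
stock.amt | stock.score
80 | 4
After SELECT (1 rows):
stock.score
4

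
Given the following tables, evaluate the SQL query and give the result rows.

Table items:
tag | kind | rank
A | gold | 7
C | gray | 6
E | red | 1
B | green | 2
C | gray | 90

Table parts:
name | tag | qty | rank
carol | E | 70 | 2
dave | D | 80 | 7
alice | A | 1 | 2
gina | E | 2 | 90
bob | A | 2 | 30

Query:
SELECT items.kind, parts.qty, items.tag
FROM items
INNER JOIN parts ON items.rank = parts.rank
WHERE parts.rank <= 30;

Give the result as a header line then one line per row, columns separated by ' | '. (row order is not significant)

== RESULT ==
items.kind | parts.qty | items.tag
gold | 80 | A
green | 70 | B
green | 1 | B

Derivation:
After JOIN parts (4 rows):
items.tag | items.kind | items.rank | parts.name | parts.tag | parts.qty | parts.rank
A | gold | 7 | dave | D | 80 | 7
B | green | 2 | carol | E | 70 | 2
B | green | 2 | alice | A | 1 | 2
C | gray | 90 | gina | E | 2 | 90
After WHERE (3 rows):
items.tag | items.kind | items.rank | parts.name | parts.tag | parts.qty | parts.rank
A | gold | 7 | dave | D | 80 | 7
B | green | 2 | carol | E | 70 | 2
B | green | 2 | alice | A | 1 | 2
After SELECT (3 rows):
items.kind | parts.qty | items.tag
gold | 80 | A
green | 70 | B
green | 1 | B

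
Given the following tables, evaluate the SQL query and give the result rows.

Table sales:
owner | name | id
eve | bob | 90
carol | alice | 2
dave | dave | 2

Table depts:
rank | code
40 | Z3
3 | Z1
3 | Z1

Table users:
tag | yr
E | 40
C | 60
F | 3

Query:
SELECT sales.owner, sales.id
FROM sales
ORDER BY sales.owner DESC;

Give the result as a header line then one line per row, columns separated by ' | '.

== RESULT ==
sales.owner | sales.id
eve | 90
dave | 2
carol | 2

Derivation:
After SELECT (3 rows):
sales.owner | sales.id
eve | 90
carol | 2
dave | 2
After ORDER BY (3 rows):
sales.owner | sales.id
eve | 90
dave | 2
carol | 2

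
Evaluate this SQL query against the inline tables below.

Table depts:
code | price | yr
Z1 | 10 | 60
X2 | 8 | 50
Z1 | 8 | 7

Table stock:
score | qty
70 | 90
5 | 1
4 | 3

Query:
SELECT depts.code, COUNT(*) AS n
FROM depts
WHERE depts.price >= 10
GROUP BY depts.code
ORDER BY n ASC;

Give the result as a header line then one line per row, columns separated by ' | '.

After WHERE (1 rows):
depts.code | depts.price | depts.yr
Z1 | 10 | 60
After GROUP BY (1 rows):
depts.code | n
Z1 | 1
After ORDER BY (1 rows):
depts.code | n
Z1 | 1

== RESULT ==
depts.code | n
Z1 | 1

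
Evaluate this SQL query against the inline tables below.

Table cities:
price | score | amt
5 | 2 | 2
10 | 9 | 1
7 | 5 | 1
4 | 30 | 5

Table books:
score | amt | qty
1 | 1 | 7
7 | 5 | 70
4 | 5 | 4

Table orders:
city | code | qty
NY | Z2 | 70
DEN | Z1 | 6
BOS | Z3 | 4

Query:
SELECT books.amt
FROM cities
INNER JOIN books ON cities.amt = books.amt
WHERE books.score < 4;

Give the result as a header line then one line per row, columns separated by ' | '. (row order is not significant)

== RESULT ==
books.amt
1
1

Derivation:
After JOIN books (4 rows):
cities.price | cities.score | cities.amt | books.score | books.amt | books.qty
10 | 9 | 1 | 1 | 1 | 7
7 | 5 | 1 | 1 | 1 | 7
4 | 30 | 5 | 7 | 5 | 70
4 | 30 | 5 | 4 | 5 | 4
After WHERE (2 rows):
cities.price | cities.score | cities.amt | books.score | books.amt | books.qty
10 | 9 | 1 | 1 | 1 | 7
7 | 5 | 1 | 1 | 1 | 7
After SELECT (2 rows):
books.amt
1
1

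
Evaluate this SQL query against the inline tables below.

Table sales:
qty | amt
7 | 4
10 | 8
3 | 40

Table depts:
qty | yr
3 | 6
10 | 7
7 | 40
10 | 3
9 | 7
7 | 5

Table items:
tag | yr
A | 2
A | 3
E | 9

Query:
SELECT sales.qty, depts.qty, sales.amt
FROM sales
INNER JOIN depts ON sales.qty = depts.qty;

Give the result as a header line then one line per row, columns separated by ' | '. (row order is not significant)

After JOIN depts (5 rows):
sales.qty | sales.amt | depts.qty | depts.yr
7 | 4 | 7 | 40
7 | 4 | 7 | 5
10 | 8 | 10 | 7
10 | 8 | 10 | 3
3 | 40 | 3 | 6
After SELECT (5 rows):
sales.qty | depts.qty | sales.amt
7 | 7 | 4
7 | 7 | 4
10 | 10 | 8
10 | 10 | 8
3 | 3 | 40

== RESULT ==
sales.qty | depts.qty | sales.amt
7 | 7 | 4
7 | 7 | 4
10 | 10 | 8
10 | 10 | 8
3 | 3 | 40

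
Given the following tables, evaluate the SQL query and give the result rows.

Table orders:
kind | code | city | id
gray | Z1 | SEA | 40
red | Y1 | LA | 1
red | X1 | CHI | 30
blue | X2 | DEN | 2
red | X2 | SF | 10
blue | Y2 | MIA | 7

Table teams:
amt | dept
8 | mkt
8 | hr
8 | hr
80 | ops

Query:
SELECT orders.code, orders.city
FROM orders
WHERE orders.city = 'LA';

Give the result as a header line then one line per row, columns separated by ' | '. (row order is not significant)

== RESULT ==
orders.code | orders.city
Y1 | LA

Derivation:
After WHERE (1 rows):
orders.kind | orders.code | orders.city | orders.id
red | Y1 | LA | 1
After SELECT (1 rows):
orders.code | orders.city
Y1 | LA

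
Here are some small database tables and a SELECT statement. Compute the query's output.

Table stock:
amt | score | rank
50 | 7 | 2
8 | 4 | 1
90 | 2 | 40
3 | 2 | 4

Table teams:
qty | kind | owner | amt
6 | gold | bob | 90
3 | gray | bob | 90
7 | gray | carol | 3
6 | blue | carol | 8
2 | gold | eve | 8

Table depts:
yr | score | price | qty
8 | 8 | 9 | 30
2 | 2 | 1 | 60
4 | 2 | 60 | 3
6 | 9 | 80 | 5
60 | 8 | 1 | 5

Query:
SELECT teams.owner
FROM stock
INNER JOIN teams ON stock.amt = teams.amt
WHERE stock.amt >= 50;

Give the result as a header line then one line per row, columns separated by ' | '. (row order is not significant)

== RESULT ==
teams.owner
bob
bob

Derivation:
After JOIN teams (5 rows):
stock.amt | stock.score | stock.rank | teams.qty | teams.kind | teams.owner | teams.amt
8 | 4 | 1 | 6 | blue | carol | 8
8 | 4 | 1 | 2 | gold | eve | 8
90 | 2 | 40 | 6 | gold | bob | 90
90 | 2 | 40 | 3 | gray | bob | 90
3 | 2 | 4 | 7 | gray | carol | 3
After WHERE (2 rows):
stock.amt | stock.score | stock.rank | teams.qty | teams.kind | teams.owner | teams.amt
90 | 2 | 40 | 6 | gold | bob | 90
90 | 2 | 40 | 3 | gray | bob | 90
After SELECT (2 rows):
teams.owner
bob
bob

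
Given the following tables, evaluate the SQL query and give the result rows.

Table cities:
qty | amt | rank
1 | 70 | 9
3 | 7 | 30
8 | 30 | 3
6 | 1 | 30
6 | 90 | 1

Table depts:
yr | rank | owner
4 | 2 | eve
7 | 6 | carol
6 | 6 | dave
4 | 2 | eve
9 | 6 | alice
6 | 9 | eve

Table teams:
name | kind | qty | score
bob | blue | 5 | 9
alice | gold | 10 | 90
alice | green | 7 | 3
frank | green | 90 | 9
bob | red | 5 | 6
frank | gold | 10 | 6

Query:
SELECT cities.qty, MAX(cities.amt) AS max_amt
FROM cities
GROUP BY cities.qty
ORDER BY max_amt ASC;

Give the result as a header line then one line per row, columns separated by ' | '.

After GROUP BY (4 rows):
cities.qty | max_amt
1 | 70
3 | 7
8 | 30
6 | 90
After ORDER BY (4 rows):
cities.qty | max_amt
3 | 7
8 | 30
1 | 70
6 | 90

== RESULT ==
cities.qty | max_amt
3 | 7
8 | 30
1 | 70
6 | 90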